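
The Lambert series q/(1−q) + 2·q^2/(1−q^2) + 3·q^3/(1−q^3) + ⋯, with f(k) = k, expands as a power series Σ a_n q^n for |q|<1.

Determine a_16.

[q^16] f(16)=16,f(8)=8,f(4)=4,f(2)=2,f(1)=1 ⇒ 31

a_16 = 31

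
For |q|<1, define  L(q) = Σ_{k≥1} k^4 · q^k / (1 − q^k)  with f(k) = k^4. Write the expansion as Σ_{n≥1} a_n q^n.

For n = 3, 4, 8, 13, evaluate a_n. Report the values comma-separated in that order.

82, 273, 4369, 28562

n=3: 1·3 3·1  f→[1+81]=82
n=4: 1·4 2·2 4·1  f→[1+16+256]=273
q^8  k|8↦f(k): 1:1 2:16 4:256 8:4096  a_8=4369
[q^13] f(13)=28561,f(1)=1 ⇒ 28562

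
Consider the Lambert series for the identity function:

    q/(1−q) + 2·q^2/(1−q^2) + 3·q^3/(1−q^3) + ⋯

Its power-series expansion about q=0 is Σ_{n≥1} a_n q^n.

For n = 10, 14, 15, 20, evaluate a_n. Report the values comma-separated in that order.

18, 24, 24, 42

d|10:{10,5,2,1}  Σf=10+5+2+1=18
n=14: 14·1 7·2 2·7 1·14  f→[14+7+2+1]=24
d|15:{1,3,5,15}  Σf=1+3+5+15=24
d|20:{20,10,5,4,2,1}  Σf=20+10+5+4+2+1=42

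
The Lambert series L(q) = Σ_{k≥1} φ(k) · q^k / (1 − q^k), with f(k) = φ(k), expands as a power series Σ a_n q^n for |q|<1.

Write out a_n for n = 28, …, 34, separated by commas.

q^28  k|28↦φ(k): 28:12 14:6 7:6 4:2 2:1 1:1  a_28=28
d|29:{1,29}  Σφ=1+28=29
d|30:{30,15,10,6,5,3,2,1}  Σφ=8+8+4+2+4+2+1+1=30
d|31:{31,1}  Σφ=30+1=31
n=32: 1·32 2·16 4·8 8·4 16·2 32·1  φ→[1+1+2+4+8+16]=32
d|33:{33,11,3,1}  Σφ=20+10+2+1=33
d|34:{34,17,2,1}  Σφ=16+16+1+1=34

28, 29, 30, 31, 32, 33, 34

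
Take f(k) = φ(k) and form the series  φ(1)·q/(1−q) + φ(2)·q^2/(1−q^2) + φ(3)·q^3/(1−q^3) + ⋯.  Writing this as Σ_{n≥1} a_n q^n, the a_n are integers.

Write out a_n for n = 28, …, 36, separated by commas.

d|28:{28,14,7,4,2,1}  Σφ=12+6+6+2+1+1=28
q^29  k|29↦φ(k): 29:28 1:1  a_29=29
n=30: 30·1 15·2 10·3 6·5 5·6 3·10 2·15 1·30  φ→[8+8+4+2+4+2+1+1]=30
[q^31] φ(1)=1,φ(31)=30 ⇒ 31
q^32  k|32↦φ(k): 1:1 2:1 4:2 8:4 16:8 32:16  a_32=32
q^33  k|33↦φ(k): 33:20 11:10 3:2 1:1  a_33=33
d|34:{34,17,2,1}  Σφ=16+16+1+1=34
q^35  k|35↦φ(k): 1:1 5:4 7:6 35:24  a_35=35
[q^36] φ(36)=12,φ(18)=6,φ(12)=4,φ(9)=6,φ(6)=2,φ(4)=2,φ(3)=2,φ(2)=1,φ(1)=1 ⇒ 36

28, 29, 30, 31, 32, 33, 34, 35, 36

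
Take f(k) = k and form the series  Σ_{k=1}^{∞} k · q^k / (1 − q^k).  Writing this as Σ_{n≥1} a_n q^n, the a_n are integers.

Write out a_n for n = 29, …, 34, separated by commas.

30, 72, 32, 63, 48, 54

q^29  k|29↦f(k): 1:1 29:29  a_29=30
[q^30] f(1)=1,f(2)=2,f(3)=3,f(5)=5,f(6)=6,f(10)=10,f(15)=15,f(30)=30 ⇒ 72
d|31:{31,1}  Σf=31+1=32
d|32:{1,2,4,8,16,32}  Σf=1+2+4+8+16+32=63
q^33  k|33↦f(k): 33:33 11:11 3:3 1:1  a_33=48
[q^34] f(34)=34,f(17)=17,f(2)=2,f(1)=1 ⇒ 54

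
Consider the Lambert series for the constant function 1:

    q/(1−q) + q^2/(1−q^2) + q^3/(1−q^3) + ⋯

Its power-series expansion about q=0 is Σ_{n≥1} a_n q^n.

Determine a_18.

a_18 = 6

q^18  k|18↦f(k): 18:1 9:1 6:1 3:1 2:1 1:1  a_18=6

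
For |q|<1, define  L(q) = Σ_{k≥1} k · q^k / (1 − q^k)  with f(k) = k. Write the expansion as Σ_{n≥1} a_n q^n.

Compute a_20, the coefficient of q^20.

a_20 = 42

d|20:{20,10,5,4,2,1}  Σf=20+10+5+4+2+1=42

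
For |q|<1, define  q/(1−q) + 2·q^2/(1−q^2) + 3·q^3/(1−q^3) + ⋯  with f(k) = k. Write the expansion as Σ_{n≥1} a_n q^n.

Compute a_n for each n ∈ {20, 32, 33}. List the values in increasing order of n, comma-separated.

n=20: 20·1 10·2 5·4 4·5 2·10 1·20  f→[20+10+5+4+2+1]=42
q^32  k|32↦f(k): 32:32 16:16 8:8 4:4 2:2 1:1  a_32=63
[q^33] f(1)=1,f(3)=3,f(11)=11,f(33)=33 ⇒ 48

42, 63, 48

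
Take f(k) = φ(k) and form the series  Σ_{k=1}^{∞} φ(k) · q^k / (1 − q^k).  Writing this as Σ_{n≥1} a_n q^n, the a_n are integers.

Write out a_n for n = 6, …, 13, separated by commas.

d|6:{1,2,3,6}  Σφ=1+1+2+2=6
[q^7] φ(7)=6,φ(1)=1 ⇒ 7
d|8:{1,2,4,8}  Σφ=1+1+2+4=8
d|9:{9,3,1}  Σφ=6+2+1=9
q^10  k|10↦φ(k): 1:1 2:1 5:4 10:4  a_10=10
d|11:{11,1}  Σφ=10+1=11
d|12:{1,2,3,4,6,12}  Σφ=1+1+2+2+2+4=12
q^13  k|13↦φ(k): 13:12 1:1  a_13=13

6, 7, 8, 9, 10, 11, 12, 13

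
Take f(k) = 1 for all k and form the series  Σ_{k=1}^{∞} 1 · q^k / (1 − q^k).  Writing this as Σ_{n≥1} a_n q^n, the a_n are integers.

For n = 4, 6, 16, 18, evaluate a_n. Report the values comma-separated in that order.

d|4:{4,2,1}  Σf=1+1+1=3
q^6  k|6↦f(k): 6:1 3:1 2:1 1:1  a_6=4
[q^16] f(16)=1,f(8)=1,f(4)=1,f(2)=1,f(1)=1 ⇒ 5
q^18  k|18↦f(k): 1:1 2:1 3:1 6:1 9:1 18:1  a_18=6

3, 4, 5, 6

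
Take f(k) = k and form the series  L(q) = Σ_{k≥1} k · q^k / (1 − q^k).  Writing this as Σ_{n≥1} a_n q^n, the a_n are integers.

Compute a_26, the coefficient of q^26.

a_26 = 42

d|26:{26,13,2,1}  Σf=26+13+2+1=42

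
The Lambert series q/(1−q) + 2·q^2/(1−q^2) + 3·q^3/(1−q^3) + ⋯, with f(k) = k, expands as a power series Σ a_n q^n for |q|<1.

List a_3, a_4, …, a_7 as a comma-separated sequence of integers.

4, 7, 6, 12, 8

[q^3] f(3)=3,f(1)=1 ⇒ 4
d|4:{1,2,4}  Σf=1+2+4=7
d|5:{1,5}  Σf=1+5=6
q^6  k|6↦f(k): 1:1 2:2 3:3 6:6  a_6=12
q^7  k|7↦f(k): 1:1 7:7  a_7=8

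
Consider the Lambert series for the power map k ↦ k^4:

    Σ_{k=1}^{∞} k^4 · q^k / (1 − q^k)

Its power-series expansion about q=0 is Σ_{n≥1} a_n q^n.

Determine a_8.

a_8 = 4369

n=8: 1·8 2·4 4·2 8·1  f→[1+16+256+4096]=4369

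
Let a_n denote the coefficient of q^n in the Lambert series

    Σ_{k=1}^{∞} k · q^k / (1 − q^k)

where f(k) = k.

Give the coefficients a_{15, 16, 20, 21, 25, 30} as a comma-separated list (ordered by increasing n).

24, 31, 42, 32, 31, 72

d|15:{1,3,5,15}  Σf=1+3+5+15=24
n=16: 16·1 8·2 4·4 2·8 1·16  f→[16+8+4+2+1]=31
d|20:{20,10,5,4,2,1}  Σf=20+10+5+4+2+1=42
n=21: 1·21 3·7 7·3 21·1  f→[1+3+7+21]=32
n=25: 25·1 5·5 1·25  f→[25+5+1]=31
d|30:{1,2,3,5,6,10,15,30}  Σf=1+2+3+5+6+10+15+30=72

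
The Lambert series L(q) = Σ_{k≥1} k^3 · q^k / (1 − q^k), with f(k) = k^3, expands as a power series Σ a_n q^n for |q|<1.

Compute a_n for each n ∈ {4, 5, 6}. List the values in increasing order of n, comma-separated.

[q^4] f(1)=1,f(2)=8,f(4)=64 ⇒ 73
n=5: 1·5 5·1  f→[1+125]=126
n=6: 1·6 2·3 3·2 6·1  f→[1+8+27+216]=252

73, 126, 252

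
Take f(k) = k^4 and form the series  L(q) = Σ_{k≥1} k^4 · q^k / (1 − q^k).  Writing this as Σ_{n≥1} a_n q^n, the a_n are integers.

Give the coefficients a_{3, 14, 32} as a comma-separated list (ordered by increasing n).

82, 40834, 1118481

[q^3] f(3)=81,f(1)=1 ⇒ 82
[q^14] f(1)=1,f(2)=16,f(7)=2401,f(14)=38416 ⇒ 40834
[q^32] f(32)=1048576,f(16)=65536,f(8)=4096,f(4)=256,f(2)=16,f(1)=1 ⇒ 1118481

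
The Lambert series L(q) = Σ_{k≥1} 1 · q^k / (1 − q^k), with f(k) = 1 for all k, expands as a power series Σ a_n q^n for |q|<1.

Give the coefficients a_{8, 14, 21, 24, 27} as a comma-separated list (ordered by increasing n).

q^8  k|8↦f(k): 1:1 2:1 4:1 8:1  a_8=4
n=14: 1·14 2·7 7·2 14·1  f→[1+1+1+1]=4
d|21:{21,7,3,1}  Σf=1+1+1+1=4
n=24: 1·24 2·12 3·8 4·6 6·4 8·3 12·2 24·1  f→[1+1+1+1+1+1+1+1]=8
d|27:{27,9,3,1}  Σf=1+1+1+1=4

4, 4, 4, 8, 4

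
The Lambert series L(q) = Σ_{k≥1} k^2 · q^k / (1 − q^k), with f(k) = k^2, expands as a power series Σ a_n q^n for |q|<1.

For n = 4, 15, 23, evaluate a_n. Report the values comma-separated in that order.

21, 260, 530

q^4  k|4↦f(k): 1:1 2:4 4:16  a_4=21
d|15:{15,5,3,1}  Σf=225+25+9+1=260
q^23  k|23↦f(k): 1:1 23:529  a_23=530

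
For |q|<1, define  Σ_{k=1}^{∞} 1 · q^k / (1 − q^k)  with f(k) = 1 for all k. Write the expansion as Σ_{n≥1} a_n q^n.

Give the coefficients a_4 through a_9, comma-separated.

q^4  k|4↦f(k): 4:1 2:1 1:1  a_4=3
d|5:{1,5}  Σf=1+1=2
[q^6] f(6)=1,f(3)=1,f(2)=1,f(1)=1 ⇒ 4
[q^7] f(7)=1,f(1)=1 ⇒ 2
n=8: 8·1 4·2 2·4 1·8  f→[1+1+1+1]=4
n=9: 9·1 3·3 1·9  f→[1+1+1]=3

3, 2, 4, 2, 4, 3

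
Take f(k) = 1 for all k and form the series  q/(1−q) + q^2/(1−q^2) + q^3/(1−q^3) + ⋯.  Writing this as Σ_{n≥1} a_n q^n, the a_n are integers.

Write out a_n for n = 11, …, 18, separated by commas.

q^11  k|11↦f(k): 1:1 11:1  a_11=2
[q^12] f(12)=1,f(6)=1,f(4)=1,f(3)=1,f(2)=1,f(1)=1 ⇒ 6
q^13  k|13↦f(k): 1:1 13:1  a_13=2
[q^14] f(1)=1,f(2)=1,f(7)=1,f(14)=1 ⇒ 4
[q^15] f(15)=1,f(5)=1,f(3)=1,f(1)=1 ⇒ 4
[q^16] f(16)=1,f(8)=1,f(4)=1,f(2)=1,f(1)=1 ⇒ 5
d|17:{1,17}  Σf=1+1=2
n=18: 1·18 2·9 3·6 6·3 9·2 18·1  f→[1+1+1+1+1+1]=6

2, 6, 2, 4, 4, 5, 2, 6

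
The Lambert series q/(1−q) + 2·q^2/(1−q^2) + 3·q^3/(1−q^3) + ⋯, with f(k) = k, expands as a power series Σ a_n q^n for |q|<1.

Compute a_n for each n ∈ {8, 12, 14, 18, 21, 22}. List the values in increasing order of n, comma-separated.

d|8:{1,2,4,8}  Σf=1+2+4+8=15
[q^12] f(12)=12,f(6)=6,f(4)=4,f(3)=3,f(2)=2,f(1)=1 ⇒ 28
[q^14] f(1)=1,f(2)=2,f(7)=7,f(14)=14 ⇒ 24
[q^18] f(1)=1,f(2)=2,f(3)=3,f(6)=6,f(9)=9,f(18)=18 ⇒ 39
q^21  k|21↦f(k): 1:1 3:3 7:7 21:21  a_21=32
q^22  k|22↦f(k): 1:1 2:2 11:11 22:22  a_22=36

15, 28, 24, 39, 32, 36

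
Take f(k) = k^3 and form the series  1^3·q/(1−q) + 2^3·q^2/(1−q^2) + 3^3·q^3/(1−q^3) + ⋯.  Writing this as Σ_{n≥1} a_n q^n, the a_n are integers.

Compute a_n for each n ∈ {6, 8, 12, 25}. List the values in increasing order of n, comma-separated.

q^6  k|6↦f(k): 6:216 3:27 2:8 1:1  a_6=252
q^8  k|8↦f(k): 8:512 4:64 2:8 1:1  a_8=585
d|12:{12,6,4,3,2,1}  Σf=1728+216+64+27+8+1=2044
q^25  k|25↦f(k): 1:1 5:125 25:15625  a_25=15751

252, 585, 2044, 15751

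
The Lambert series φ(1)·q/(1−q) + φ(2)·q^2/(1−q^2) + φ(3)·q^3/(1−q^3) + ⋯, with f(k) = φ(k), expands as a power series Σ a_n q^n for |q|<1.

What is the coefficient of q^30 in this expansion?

q^30  k|30↦φ(k): 1:1 2:1 3:2 5:4 6:2 10:4 15:8 30:8  a_30=30

a_30 = 30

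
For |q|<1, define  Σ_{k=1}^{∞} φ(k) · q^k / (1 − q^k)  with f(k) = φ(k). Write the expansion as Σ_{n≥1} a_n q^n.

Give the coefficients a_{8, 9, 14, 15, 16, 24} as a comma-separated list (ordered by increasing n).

n=8: 1·8 2·4 4·2 8·1  φ→[1+1+2+4]=8
q^9  k|9↦φ(k): 1:1 3:2 9:6  a_9=9
q^14  k|14↦φ(k): 14:6 7:6 2:1 1:1  a_14=14
d|15:{15,5,3,1}  Σφ=8+4+2+1=15
[q^16] φ(16)=8,φ(8)=4,φ(4)=2,φ(2)=1,φ(1)=1 ⇒ 16
q^24  k|24↦φ(k): 24:8 12:4 8:4 6:2 4:2 3:2 2:1 1:1  a_24=24

8, 9, 14, 15, 16, 24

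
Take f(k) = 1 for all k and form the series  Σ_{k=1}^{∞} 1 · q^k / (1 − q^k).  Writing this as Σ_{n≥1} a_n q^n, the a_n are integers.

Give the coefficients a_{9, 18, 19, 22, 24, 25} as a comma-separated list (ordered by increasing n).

q^9  k|9↦f(k): 9:1 3:1 1:1  a_9=3
[q^18] f(18)=1,f(9)=1,f(6)=1,f(3)=1,f(2)=1,f(1)=1 ⇒ 6
[q^19] f(19)=1,f(1)=1 ⇒ 2
d|22:{22,11,2,1}  Σf=1+1+1+1=4
q^24  k|24↦f(k): 1:1 2:1 3:1 4:1 6:1 8:1 12:1 24:1  a_24=8
q^25  k|25↦f(k): 1:1 5:1 25:1  a_25=3

3, 6, 2, 4, 8, 3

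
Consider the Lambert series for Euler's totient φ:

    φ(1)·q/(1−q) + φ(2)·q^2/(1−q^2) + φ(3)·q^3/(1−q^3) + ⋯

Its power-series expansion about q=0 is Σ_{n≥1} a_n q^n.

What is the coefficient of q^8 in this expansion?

n=8: 1·8 2·4 4·2 8·1  φ→[1+1+2+4]=8

a_8 = 8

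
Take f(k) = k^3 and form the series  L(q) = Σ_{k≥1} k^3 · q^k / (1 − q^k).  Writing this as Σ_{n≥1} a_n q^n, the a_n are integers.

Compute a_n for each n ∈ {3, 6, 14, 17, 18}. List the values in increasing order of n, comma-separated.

28, 252, 3096, 4914, 6813

n=3: 3·1 1·3  f→[27+1]=28
q^6  k|6↦f(k): 1:1 2:8 3:27 6:216  a_6=252
d|14:{14,7,2,1}  Σf=2744+343+8+1=3096
n=17: 17·1 1·17  f→[4913+1]=4914
q^18  k|18↦f(k): 1:1 2:8 3:27 6:216 9:729 18:5832  a_18=6813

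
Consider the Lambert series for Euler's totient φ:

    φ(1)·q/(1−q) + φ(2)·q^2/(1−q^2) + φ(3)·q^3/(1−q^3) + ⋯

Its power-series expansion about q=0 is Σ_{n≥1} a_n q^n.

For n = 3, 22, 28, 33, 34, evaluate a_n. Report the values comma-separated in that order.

q^3  k|3↦φ(k): 1:1 3:2  a_3=3
d|22:{1,2,11,22}  Σφ=1+1+10+10=22
[q^28] φ(1)=1,φ(2)=1,φ(4)=2,φ(7)=6,φ(14)=6,φ(28)=12 ⇒ 28
n=33: 1·33 3·11 11·3 33·1  φ→[1+2+10+20]=33
n=34: 34·1 17·2 2·17 1·34  φ→[16+16+1+1]=34

3, 22, 28, 33, 34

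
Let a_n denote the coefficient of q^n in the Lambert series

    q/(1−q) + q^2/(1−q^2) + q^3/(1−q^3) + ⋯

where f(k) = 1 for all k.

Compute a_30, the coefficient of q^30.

d|30:{1,2,3,5,6,10,15,30}  Σf=1+1+1+1+1+1+1+1=8

a_30 = 8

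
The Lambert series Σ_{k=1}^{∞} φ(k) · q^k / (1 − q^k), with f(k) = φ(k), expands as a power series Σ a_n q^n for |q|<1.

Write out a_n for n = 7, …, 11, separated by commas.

d|7:{1,7}  Σφ=1+6=7
q^8  k|8↦φ(k): 1:1 2:1 4:2 8:4  a_8=8
q^9  k|9↦φ(k): 1:1 3:2 9:6  a_9=9
[q^10] φ(1)=1,φ(2)=1,φ(5)=4,φ(10)=4 ⇒ 10
d|11:{11,1}  Σφ=10+1=11

7, 8, 9, 10, 11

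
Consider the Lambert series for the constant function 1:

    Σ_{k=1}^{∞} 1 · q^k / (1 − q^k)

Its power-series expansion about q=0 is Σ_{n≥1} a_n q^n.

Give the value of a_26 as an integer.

n=26: 1·26 2·13 13·2 26·1  f→[1+1+1+1]=4

a_26 = 4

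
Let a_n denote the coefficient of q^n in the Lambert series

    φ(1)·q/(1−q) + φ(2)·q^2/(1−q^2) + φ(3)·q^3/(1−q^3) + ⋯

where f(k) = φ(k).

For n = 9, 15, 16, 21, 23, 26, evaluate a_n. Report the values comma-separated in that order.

q^9  k|9↦φ(k): 9:6 3:2 1:1  a_9=9
n=15: 15·1 5·3 3·5 1·15  φ→[8+4+2+1]=15
[q^16] φ(1)=1,φ(2)=1,φ(4)=2,φ(8)=4,φ(16)=8 ⇒ 16
q^21  k|21↦φ(k): 1:1 3:2 7:6 21:12  a_21=21
n=23: 23·1 1·23  φ→[22+1]=23
q^26  k|26↦φ(k): 26:12 13:12 2:1 1:1  a_26=26

9, 15, 16, 21, 23, 26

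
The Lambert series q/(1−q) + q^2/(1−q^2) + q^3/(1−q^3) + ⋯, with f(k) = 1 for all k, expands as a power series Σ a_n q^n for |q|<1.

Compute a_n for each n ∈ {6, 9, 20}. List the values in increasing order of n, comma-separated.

4, 3, 6

d|6:{1,2,3,6}  Σf=1+1+1+1=4
d|9:{9,3,1}  Σf=1+1+1=3
[q^20] f(20)=1,f(10)=1,f(5)=1,f(4)=1,f(2)=1,f(1)=1 ⇒ 6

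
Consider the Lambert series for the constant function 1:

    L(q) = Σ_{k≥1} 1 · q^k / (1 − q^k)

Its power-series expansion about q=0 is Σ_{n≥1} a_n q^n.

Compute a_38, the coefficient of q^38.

a_38 = 4

[q^38] f(38)=1,f(19)=1,f(2)=1,f(1)=1 ⇒ 4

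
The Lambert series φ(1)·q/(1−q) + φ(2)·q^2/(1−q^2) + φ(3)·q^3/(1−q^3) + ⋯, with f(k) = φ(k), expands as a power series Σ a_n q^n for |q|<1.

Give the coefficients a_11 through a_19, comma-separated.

n=11: 1·11 11·1  φ→[1+10]=11
n=12: 12·1 6·2 4·3 3·4 2·6 1·12  φ→[4+2+2+2+1+1]=12
q^13  k|13↦φ(k): 1:1 13:12  a_13=13
[q^14] φ(14)=6,φ(7)=6,φ(2)=1,φ(1)=1 ⇒ 14
q^15  k|15↦φ(k): 1:1 3:2 5:4 15:8  a_15=15
q^16  k|16↦φ(k): 16:8 8:4 4:2 2:1 1:1  a_16=16
n=17: 17·1 1·17  φ→[16+1]=17
d|18:{18,9,6,3,2,1}  Σφ=6+6+2+2+1+1=18
d|19:{1,19}  Σφ=1+18=19

11, 12, 13, 14, 15, 16, 17, 18, 19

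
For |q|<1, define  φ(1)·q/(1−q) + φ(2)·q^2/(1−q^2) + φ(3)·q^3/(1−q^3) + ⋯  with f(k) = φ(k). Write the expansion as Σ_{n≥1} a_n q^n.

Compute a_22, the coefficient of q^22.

n=22: 22·1 11·2 2·11 1·22  φ→[10+10+1+1]=22

a_22 = 22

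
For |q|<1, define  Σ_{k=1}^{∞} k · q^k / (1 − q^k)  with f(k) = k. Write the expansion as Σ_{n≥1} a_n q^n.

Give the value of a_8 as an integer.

a_8 = 15

[q^8] f(1)=1,f(2)=2,f(4)=4,f(8)=8 ⇒ 15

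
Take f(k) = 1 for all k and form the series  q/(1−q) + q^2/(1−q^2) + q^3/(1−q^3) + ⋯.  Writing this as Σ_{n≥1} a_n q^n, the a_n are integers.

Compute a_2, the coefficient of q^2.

a_2 = 2

[q^2] f(1)=1,f(2)=1 ⇒ 2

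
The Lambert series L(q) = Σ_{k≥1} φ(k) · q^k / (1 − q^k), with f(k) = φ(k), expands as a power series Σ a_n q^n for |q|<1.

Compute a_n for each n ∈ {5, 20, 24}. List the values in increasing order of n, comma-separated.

[q^5] φ(1)=1,φ(5)=4 ⇒ 5
q^20  k|20↦φ(k): 1:1 2:1 4:2 5:4 10:4 20:8  a_20=20
[q^24] φ(24)=8,φ(12)=4,φ(8)=4,φ(6)=2,φ(4)=2,φ(3)=2,φ(2)=1,φ(1)=1 ⇒ 24

5, 20, 24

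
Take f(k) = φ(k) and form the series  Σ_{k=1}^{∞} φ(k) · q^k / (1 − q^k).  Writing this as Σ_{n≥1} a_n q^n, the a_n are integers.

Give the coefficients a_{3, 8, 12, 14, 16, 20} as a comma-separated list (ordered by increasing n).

q^3  k|3↦φ(k): 1:1 3:2  a_3=3
[q^8] φ(8)=4,φ(4)=2,φ(2)=1,φ(1)=1 ⇒ 8
[q^12] φ(1)=1,φ(2)=1,φ(3)=2,φ(4)=2,φ(6)=2,φ(12)=4 ⇒ 12
[q^14] φ(14)=6,φ(7)=6,φ(2)=1,φ(1)=1 ⇒ 14
d|16:{1,2,4,8,16}  Σφ=1+1+2+4+8=16
q^20  k|20↦φ(k): 1:1 2:1 4:2 5:4 10:4 20:8  a_20=20

3, 8, 12, 14, 16, 20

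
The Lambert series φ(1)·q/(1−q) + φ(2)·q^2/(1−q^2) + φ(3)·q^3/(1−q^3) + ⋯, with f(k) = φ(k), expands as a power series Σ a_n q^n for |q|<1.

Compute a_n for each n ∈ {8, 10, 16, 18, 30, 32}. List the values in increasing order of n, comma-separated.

d|8:{8,4,2,1}  Σφ=4+2+1+1=8
q^10  k|10↦φ(k): 10:4 5:4 2:1 1:1  a_10=10
n=16: 1·16 2·8 4·4 8·2 16·1  φ→[1+1+2+4+8]=16
q^18  k|18↦φ(k): 1:1 2:1 3:2 6:2 9:6 18:6  a_18=18
d|30:{1,2,3,5,6,10,15,30}  Σφ=1+1+2+4+2+4+8+8=30
d|32:{1,2,4,8,16,32}  Σφ=1+1+2+4+8+16=32

8, 10, 16, 18, 30, 32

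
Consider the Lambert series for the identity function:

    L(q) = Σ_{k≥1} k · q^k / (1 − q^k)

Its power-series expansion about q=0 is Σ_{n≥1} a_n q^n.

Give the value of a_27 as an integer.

a_27 = 40

q^27  k|27↦f(k): 1:1 3:3 9:9 27:27  a_27=40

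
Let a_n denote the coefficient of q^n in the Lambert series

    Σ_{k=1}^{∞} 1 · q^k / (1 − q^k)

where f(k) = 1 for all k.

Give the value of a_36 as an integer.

d|36:{1,2,3,4,6,9,12,18,36}  Σf=1+1+1+1+1+1+1+1+1=9

a_36 = 9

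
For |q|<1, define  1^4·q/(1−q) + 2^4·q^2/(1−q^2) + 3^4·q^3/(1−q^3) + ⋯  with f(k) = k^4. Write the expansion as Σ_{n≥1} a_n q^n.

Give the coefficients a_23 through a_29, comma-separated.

279842, 358258, 391251, 485554, 538084, 655746, 707282

[q^23] f(23)=279841,f(1)=1 ⇒ 279842
q^24  k|24↦f(k): 1:1 2:16 3:81 4:256 6:1296 8:4096 12:20736 24:331776  a_24=358258
n=25: 1·25 5·5 25·1  f→[1+625+390625]=391251
n=26: 1·26 2·13 13·2 26·1  f→[1+16+28561+456976]=485554
[q^27] f(1)=1,f(3)=81,f(9)=6561,f(27)=531441 ⇒ 538084
q^28  k|28↦f(k): 1:1 2:16 4:256 7:2401 14:38416 28:614656  a_28=655746
[q^29] f(29)=707281,f(1)=1 ⇒ 707282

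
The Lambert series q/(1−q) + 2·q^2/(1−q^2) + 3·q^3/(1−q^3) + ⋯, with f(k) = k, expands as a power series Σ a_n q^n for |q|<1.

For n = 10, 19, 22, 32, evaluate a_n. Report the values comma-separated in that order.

18, 20, 36, 63

[q^10] f(1)=1,f(2)=2,f(5)=5,f(10)=10 ⇒ 18
q^19  k|19↦f(k): 19:19 1:1  a_19=20
d|22:{22,11,2,1}  Σf=22+11+2+1=36
q^32  k|32↦f(k): 32:32 16:16 8:8 4:4 2:2 1:1  a_32=63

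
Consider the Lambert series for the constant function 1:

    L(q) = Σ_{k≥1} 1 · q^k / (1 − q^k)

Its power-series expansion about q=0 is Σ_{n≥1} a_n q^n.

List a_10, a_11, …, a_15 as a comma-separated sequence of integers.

4, 2, 6, 2, 4, 4

n=10: 10·1 5·2 2·5 1·10  f→[1+1+1+1]=4
d|11:{1,11}  Σf=1+1=2
n=12: 12·1 6·2 4·3 3·4 2·6 1·12  f→[1+1+1+1+1+1]=6
[q^13] f(13)=1,f(1)=1 ⇒ 2
d|14:{14,7,2,1}  Σf=1+1+1+1=4
d|15:{1,3,5,15}  Σf=1+1+1+1=4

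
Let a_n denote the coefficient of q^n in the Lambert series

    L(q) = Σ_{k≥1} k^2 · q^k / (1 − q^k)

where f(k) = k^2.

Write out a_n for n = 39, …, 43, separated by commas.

1700, 2210, 1682, 2500, 1850

q^39  k|39↦f(k): 1:1 3:9 13:169 39:1521  a_39=1700
n=40: 40·1 20·2 10·4 8·5 5·8 4·10 2·20 1·40  f→[1600+400+100+64+25+16+4+1]=2210
d|41:{1,41}  Σf=1+1681=1682
n=42: 1·42 2·21 3·14 6·7 7·6 14·3 21·2 42·1  f→[1+4+9+36+49+196+441+1764]=2500
n=43: 1·43 43·1  f→[1+1849]=1850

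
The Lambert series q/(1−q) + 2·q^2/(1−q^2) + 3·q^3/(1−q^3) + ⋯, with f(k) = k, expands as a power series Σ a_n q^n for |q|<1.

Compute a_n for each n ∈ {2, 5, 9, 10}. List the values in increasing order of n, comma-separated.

3, 6, 13, 18

d|2:{1,2}  Σf=1+2=3
d|5:{1,5}  Σf=1+5=6
q^9  k|9↦f(k): 9:9 3:3 1:1  a_9=13
q^10  k|10↦f(k): 1:1 2:2 5:5 10:10  a_10=18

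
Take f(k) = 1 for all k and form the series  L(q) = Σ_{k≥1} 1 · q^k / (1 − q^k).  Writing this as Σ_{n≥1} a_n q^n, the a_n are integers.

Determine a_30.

a_30 = 8

d|30:{1,2,3,5,6,10,15,30}  Σf=1+1+1+1+1+1+1+1=8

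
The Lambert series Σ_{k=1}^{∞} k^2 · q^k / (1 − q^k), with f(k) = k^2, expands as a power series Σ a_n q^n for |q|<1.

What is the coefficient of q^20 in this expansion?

q^20  k|20↦f(k): 1:1 2:4 4:16 5:25 10:100 20:400  a_20=546

a_20 = 546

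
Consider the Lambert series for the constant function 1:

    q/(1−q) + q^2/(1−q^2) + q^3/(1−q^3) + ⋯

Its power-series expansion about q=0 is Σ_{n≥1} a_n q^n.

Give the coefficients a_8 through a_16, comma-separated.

4, 3, 4, 2, 6, 2, 4, 4, 5

[q^8] f(8)=1,f(4)=1,f(2)=1,f(1)=1 ⇒ 4
n=9: 9·1 3·3 1·9  f→[1+1+1]=3
n=10: 10·1 5·2 2·5 1·10  f→[1+1+1+1]=4
n=11: 11·1 1·11  f→[1+1]=2
d|12:{12,6,4,3,2,1}  Σf=1+1+1+1+1+1=6
q^13  k|13↦f(k): 1:1 13:1  a_13=2
n=14: 14·1 7·2 2·7 1·14  f→[1+1+1+1]=4
d|15:{1,3,5,15}  Σf=1+1+1+1=4
[q^16] f(1)=1,f(2)=1,f(4)=1,f(8)=1,f(16)=1 ⇒ 5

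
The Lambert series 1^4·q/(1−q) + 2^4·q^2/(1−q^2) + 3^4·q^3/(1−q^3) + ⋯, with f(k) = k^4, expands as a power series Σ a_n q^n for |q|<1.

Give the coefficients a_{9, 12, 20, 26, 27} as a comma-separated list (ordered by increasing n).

6643, 22386, 170898, 485554, 538084

n=9: 1·9 3·3 9·1  f→[1+81+6561]=6643
n=12: 1·12 2·6 3·4 4·3 6·2 12·1  f→[1+16+81+256+1296+20736]=22386
d|20:{1,2,4,5,10,20}  Σf=1+16+256+625+10000+160000=170898
n=26: 1·26 2·13 13·2 26·1  f→[1+16+28561+456976]=485554
q^27  k|27↦f(k): 1:1 3:81 9:6561 27:531441  a_27=538084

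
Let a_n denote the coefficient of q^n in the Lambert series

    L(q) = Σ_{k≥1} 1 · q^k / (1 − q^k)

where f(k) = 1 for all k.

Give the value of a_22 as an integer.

a_22 = 4

q^22  k|22↦f(k): 22:1 11:1 2:1 1:1  a_22=4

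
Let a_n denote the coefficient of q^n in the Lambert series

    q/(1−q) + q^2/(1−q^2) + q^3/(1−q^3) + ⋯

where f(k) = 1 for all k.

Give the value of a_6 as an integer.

a_6 = 4

q^6  k|6↦f(k): 1:1 2:1 3:1 6:1  a_6=4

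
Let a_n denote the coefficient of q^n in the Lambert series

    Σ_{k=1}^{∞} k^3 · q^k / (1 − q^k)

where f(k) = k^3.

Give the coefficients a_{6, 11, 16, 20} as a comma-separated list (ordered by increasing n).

252, 1332, 4681, 9198

d|6:{1,2,3,6}  Σf=1+8+27+216=252
q^11  k|11↦f(k): 1:1 11:1331  a_11=1332
[q^16] f(1)=1,f(2)=8,f(4)=64,f(8)=512,f(16)=4096 ⇒ 4681
[q^20] f(1)=1,f(2)=8,f(4)=64,f(5)=125,f(10)=1000,f(20)=8000 ⇒ 9198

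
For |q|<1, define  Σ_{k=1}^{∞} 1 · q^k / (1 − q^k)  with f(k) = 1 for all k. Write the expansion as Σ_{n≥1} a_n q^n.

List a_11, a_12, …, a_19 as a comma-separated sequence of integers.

[q^11] f(11)=1,f(1)=1 ⇒ 2
[q^12] f(12)=1,f(6)=1,f(4)=1,f(3)=1,f(2)=1,f(1)=1 ⇒ 6
[q^13] f(1)=1,f(13)=1 ⇒ 2
n=14: 1·14 2·7 7·2 14·1  f→[1+1+1+1]=4
d|15:{1,3,5,15}  Σf=1+1+1+1=4
[q^16] f(16)=1,f(8)=1,f(4)=1,f(2)=1,f(1)=1 ⇒ 5
d|17:{17,1}  Σf=1+1=2
q^18  k|18↦f(k): 1:1 2:1 3:1 6:1 9:1 18:1  a_18=6
[q^19] f(19)=1,f(1)=1 ⇒ 2

2, 6, 2, 4, 4, 5, 2, 6, 2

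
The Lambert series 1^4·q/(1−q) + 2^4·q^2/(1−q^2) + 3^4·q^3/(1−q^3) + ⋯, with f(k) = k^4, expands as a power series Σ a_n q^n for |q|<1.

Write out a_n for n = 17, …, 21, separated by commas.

83522, 112931, 130322, 170898, 196964

[q^17] f(17)=83521,f(1)=1 ⇒ 83522
q^18  k|18↦f(k): 18:104976 9:6561 6:1296 3:81 2:16 1:1  a_18=112931
d|19:{19,1}  Σf=130321+1=130322
d|20:{20,10,5,4,2,1}  Σf=160000+10000+625+256+16+1=170898
[q^21] f(21)=194481,f(7)=2401,f(3)=81,f(1)=1 ⇒ 196964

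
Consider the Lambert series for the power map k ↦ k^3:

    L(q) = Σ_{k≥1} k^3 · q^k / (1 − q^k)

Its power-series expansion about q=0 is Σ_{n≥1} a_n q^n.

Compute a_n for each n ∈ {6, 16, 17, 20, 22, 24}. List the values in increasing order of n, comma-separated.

252, 4681, 4914, 9198, 11988, 16380

[q^6] f(6)=216,f(3)=27,f(2)=8,f(1)=1 ⇒ 252
d|16:{1,2,4,8,16}  Σf=1+8+64+512+4096=4681
d|17:{1,17}  Σf=1+4913=4914
n=20: 20·1 10·2 5·4 4·5 2·10 1·20  f→[8000+1000+125+64+8+1]=9198
q^22  k|22↦f(k): 22:10648 11:1331 2:8 1:1  a_22=11988
q^24  k|24↦f(k): 24:13824 12:1728 8:512 6:216 4:64 3:27 2:8 1:1  a_24=16380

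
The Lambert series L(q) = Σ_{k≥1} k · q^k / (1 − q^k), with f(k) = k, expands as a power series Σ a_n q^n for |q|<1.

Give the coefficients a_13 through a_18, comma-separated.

14, 24, 24, 31, 18, 39

n=13: 1·13 13·1  f→[1+13]=14
[q^14] f(14)=14,f(7)=7,f(2)=2,f(1)=1 ⇒ 24
[q^15] f(1)=1,f(3)=3,f(5)=5,f(15)=15 ⇒ 24
q^16  k|16↦f(k): 1:1 2:2 4:4 8:8 16:16  a_16=31
q^17  k|17↦f(k): 17:17 1:1  a_17=18
[q^18] f(18)=18,f(9)=9,f(6)=6,f(3)=3,f(2)=2,f(1)=1 ⇒ 39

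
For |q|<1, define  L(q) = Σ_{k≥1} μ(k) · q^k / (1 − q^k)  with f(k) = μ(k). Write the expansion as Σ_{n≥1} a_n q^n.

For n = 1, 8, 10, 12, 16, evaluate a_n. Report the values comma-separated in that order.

n=1: 1·1  μ→[1]=1
n=8: 8·1 4·2 2·4 1·8  μ→[0+0+(-1)+1]=0
d|10:{1,2,5,10}  Σμ=1+(-1)+(-1)+1=0
d|12:{12,6,4,3,2,1}  Σμ=0+1+0+(-1)+(-1)+1=0
[q^16] μ(1)=1,μ(2)=-1,μ(4)=0,μ(8)=0,μ(16)=0 ⇒ 0

1, 0, 0, 0, 0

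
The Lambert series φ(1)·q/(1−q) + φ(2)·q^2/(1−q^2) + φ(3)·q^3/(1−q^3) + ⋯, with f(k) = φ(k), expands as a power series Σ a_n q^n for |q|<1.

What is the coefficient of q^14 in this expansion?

n=14: 14·1 7·2 2·7 1·14  φ→[6+6+1+1]=14

a_14 = 14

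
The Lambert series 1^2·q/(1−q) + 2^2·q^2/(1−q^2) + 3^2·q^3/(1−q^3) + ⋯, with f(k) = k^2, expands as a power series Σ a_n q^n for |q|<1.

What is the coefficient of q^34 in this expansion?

n=34: 1·34 2·17 17·2 34·1  f→[1+4+289+1156]=1450

a_34 = 1450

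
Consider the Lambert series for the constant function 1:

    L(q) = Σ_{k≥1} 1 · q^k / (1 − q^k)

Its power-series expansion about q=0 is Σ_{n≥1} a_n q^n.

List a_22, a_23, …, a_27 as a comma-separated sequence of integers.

4, 2, 8, 3, 4, 4

q^22  k|22↦f(k): 22:1 11:1 2:1 1:1  a_22=4
d|23:{1,23}  Σf=1+1=2
q^24  k|24↦f(k): 24:1 12:1 8:1 6:1 4:1 3:1 2:1 1:1  a_24=8
q^25  k|25↦f(k): 1:1 5:1 25:1  a_25=3
q^26  k|26↦f(k): 26:1 13:1 2:1 1:1  a_26=4
d|27:{1,3,9,27}  Σf=1+1+1+1=4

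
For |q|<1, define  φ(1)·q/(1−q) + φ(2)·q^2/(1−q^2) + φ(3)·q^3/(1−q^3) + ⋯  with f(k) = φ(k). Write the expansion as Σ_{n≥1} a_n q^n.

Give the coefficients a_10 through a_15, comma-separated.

d|10:{10,5,2,1}  Σφ=4+4+1+1=10
d|11:{11,1}  Σφ=10+1=11
q^12  k|12↦φ(k): 1:1 2:1 3:2 4:2 6:2 12:4  a_12=12
n=13: 13·1 1·13  φ→[12+1]=13
[q^14] φ(14)=6,φ(7)=6,φ(2)=1,φ(1)=1 ⇒ 14
n=15: 15·1 5·3 3·5 1·15  φ→[8+4+2+1]=15

10, 11, 12, 13, 14, 15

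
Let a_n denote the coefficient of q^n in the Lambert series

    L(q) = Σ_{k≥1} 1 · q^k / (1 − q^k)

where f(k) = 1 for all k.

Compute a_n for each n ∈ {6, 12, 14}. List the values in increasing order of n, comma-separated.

n=6: 6·1 3·2 2·3 1·6  f→[1+1+1+1]=4
n=12: 12·1 6·2 4·3 3·4 2·6 1·12  f→[1+1+1+1+1+1]=6
q^14  k|14↦f(k): 14:1 7:1 2:1 1:1  a_14=4

4, 6, 4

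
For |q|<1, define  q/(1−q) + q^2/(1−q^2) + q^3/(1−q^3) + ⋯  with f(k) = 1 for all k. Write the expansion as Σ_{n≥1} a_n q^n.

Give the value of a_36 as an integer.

a_36 = 9

[q^36] f(1)=1,f(2)=1,f(3)=1,f(4)=1,f(6)=1,f(9)=1,f(12)=1,f(18)=1,f(36)=1 ⇒ 9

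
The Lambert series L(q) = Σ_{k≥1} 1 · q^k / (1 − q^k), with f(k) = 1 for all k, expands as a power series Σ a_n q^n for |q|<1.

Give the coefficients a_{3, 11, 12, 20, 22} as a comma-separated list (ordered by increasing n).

d|3:{1,3}  Σf=1+1=2
d|11:{11,1}  Σf=1+1=2
d|12:{1,2,3,4,6,12}  Σf=1+1+1+1+1+1=6
q^20  k|20↦f(k): 1:1 2:1 4:1 5:1 10:1 20:1  a_20=6
n=22: 22·1 11·2 2·11 1·22  f→[1+1+1+1]=4

2, 2, 6, 6, 4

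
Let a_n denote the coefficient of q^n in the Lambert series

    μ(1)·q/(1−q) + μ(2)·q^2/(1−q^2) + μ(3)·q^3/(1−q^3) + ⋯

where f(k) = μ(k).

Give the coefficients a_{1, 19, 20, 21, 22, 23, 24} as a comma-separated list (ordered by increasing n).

1, 0, 0, 0, 0, 0, 0

q^1  k|1↦μ(k): 1:1  a_1=1
d|19:{1,19}  Σμ=1+(-1)=0
n=20: 1·20 2·10 4·5 5·4 10·2 20·1  μ→[1+(-1)+0+(-1)+1+0]=0
q^21  k|21↦μ(k): 1:1 3:-1 7:-1 21:1  a_21=0
q^22  k|22↦μ(k): 1:1 2:-1 11:-1 22:1  a_22=0
n=23: 23·1 1·23  μ→[(-1)+1]=0
q^24  k|24↦μ(k): 24:0 12:0 8:0 6:1 4:0 3:-1 2:-1 1:1  a_24=0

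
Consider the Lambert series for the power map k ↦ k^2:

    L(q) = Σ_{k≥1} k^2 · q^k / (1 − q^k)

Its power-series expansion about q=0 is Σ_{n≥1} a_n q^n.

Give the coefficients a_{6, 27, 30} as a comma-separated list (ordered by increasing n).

50, 820, 1300

n=6: 6·1 3·2 2·3 1·6  f→[36+9+4+1]=50
[q^27] f(1)=1,f(3)=9,f(9)=81,f(27)=729 ⇒ 820
q^30  k|30↦f(k): 1:1 2:4 3:9 5:25 6:36 10:100 15:225 30:900  a_30=1300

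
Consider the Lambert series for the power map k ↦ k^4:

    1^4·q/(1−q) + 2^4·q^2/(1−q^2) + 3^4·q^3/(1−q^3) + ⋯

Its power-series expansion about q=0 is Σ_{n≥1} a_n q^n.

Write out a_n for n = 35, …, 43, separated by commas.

1503652, 1813539, 1874162, 2215474, 2342084, 2734994, 2825762, 3348388, 3418802

n=35: 35·1 7·5 5·7 1·35  f→[1500625+2401+625+1]=1503652
d|36:{1,2,3,4,6,9,12,18,36}  Σf=1+16+81+256+1296+6561+20736+104976+1679616=1813539
q^37  k|37↦f(k): 37:1874161 1:1  a_37=1874162
q^38  k|38↦f(k): 38:2085136 19:130321 2:16 1:1  a_38=2215474
[q^39] f(39)=2313441,f(13)=28561,f(3)=81,f(1)=1 ⇒ 2342084
n=40: 1·40 2·20 4·10 5·8 8·5 10·4 20·2 40·1  f→[1+16+256+625+4096+10000+160000+2560000]=2734994
d|41:{41,1}  Σf=2825761+1=2825762
n=42: 42·1 21·2 14·3 7·6 6·7 3·14 2·21 1·42  f→[3111696+194481+38416+2401+1296+81+16+1]=3348388
d|43:{43,1}  Σf=3418801+1=3418802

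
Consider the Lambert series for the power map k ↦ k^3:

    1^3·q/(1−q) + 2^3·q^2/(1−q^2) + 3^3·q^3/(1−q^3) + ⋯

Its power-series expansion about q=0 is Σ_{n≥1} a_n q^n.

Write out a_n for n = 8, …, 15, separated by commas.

585, 757, 1134, 1332, 2044, 2198, 3096, 3528

[q^8] f(8)=512,f(4)=64,f(2)=8,f(1)=1 ⇒ 585
d|9:{9,3,1}  Σf=729+27+1=757
d|10:{10,5,2,1}  Σf=1000+125+8+1=1134
n=11: 11·1 1·11  f→[1331+1]=1332
n=12: 12·1 6·2 4·3 3·4 2·6 1·12  f→[1728+216+64+27+8+1]=2044
n=13: 1·13 13·1  f→[1+2197]=2198
n=14: 14·1 7·2 2·7 1·14  f→[2744+343+8+1]=3096
q^15  k|15↦f(k): 1:1 3:27 5:125 15:3375  a_15=3528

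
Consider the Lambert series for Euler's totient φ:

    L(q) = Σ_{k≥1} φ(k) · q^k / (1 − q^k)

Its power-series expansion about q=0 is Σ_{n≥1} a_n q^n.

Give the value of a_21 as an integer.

n=21: 1·21 3·7 7·3 21·1  φ→[1+2+6+12]=21

a_21 = 21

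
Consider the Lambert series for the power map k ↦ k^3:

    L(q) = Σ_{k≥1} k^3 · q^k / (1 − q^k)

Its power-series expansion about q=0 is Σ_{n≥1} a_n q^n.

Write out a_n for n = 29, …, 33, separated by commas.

[q^29] f(1)=1,f(29)=24389 ⇒ 24390
q^30  k|30↦f(k): 1:1 2:8 3:27 5:125 6:216 10:1000 15:3375 30:27000  a_30=31752
n=31: 1·31 31·1  f→[1+29791]=29792
n=32: 32·1 16·2 8·4 4·8 2·16 1·32  f→[32768+4096+512+64+8+1]=37449
n=33: 33·1 11·3 3·11 1·33  f→[35937+1331+27+1]=37296

24390, 31752, 29792, 37449, 37296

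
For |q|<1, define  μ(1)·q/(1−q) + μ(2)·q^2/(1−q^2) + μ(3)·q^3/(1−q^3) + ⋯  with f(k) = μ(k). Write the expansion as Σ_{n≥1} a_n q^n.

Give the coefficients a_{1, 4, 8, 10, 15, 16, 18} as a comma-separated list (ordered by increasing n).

1, 0, 0, 0, 0, 0, 0

d|1:{1}  Σμ=1=1
d|4:{4,2,1}  Σμ=0+(-1)+1=0
q^8  k|8↦μ(k): 1:1 2:-1 4:0 8:0  a_8=0
[q^10] μ(10)=1,μ(5)=-1,μ(2)=-1,μ(1)=1 ⇒ 0
d|15:{15,5,3,1}  Σμ=1+(-1)+(-1)+1=0
d|16:{1,2,4,8,16}  Σμ=1+(-1)+0+0+0=0
d|18:{1,2,3,6,9,18}  Σμ=1+(-1)+(-1)+1+0+0=0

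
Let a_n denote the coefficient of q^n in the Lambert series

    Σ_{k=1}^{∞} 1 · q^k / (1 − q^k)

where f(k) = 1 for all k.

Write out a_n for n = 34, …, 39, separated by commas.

4, 4, 9, 2, 4, 4

n=34: 34·1 17·2 2·17 1·34  f→[1+1+1+1]=4
q^35  k|35↦f(k): 1:1 5:1 7:1 35:1  a_35=4
n=36: 36·1 18·2 12·3 9·4 6·6 4·9 3·12 2·18 1·36  f→[1+1+1+1+1+1+1+1+1]=9
n=37: 37·1 1·37  f→[1+1]=2
n=38: 38·1 19·2 2·19 1·38  f→[1+1+1+1]=4
q^39  k|39↦f(k): 1:1 3:1 13:1 39:1  a_39=4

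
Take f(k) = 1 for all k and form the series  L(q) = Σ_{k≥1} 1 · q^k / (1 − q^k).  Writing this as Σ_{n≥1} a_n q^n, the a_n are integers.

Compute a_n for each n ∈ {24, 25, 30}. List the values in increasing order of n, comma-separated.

8, 3, 8

q^24  k|24↦f(k): 24:1 12:1 8:1 6:1 4:1 3:1 2:1 1:1  a_24=8
n=25: 1·25 5·5 25·1  f→[1+1+1]=3
n=30: 1·30 2·15 3·10 5·6 6·5 10·3 15·2 30·1  f→[1+1+1+1+1+1+1+1]=8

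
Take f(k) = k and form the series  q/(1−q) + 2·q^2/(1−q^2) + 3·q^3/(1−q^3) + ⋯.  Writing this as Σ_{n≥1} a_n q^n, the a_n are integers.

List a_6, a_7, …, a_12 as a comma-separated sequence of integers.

12, 8, 15, 13, 18, 12, 28

n=6: 6·1 3·2 2·3 1·6  f→[6+3+2+1]=12
q^7  k|7↦f(k): 1:1 7:7  a_7=8
q^8  k|8↦f(k): 1:1 2:2 4:4 8:8  a_8=15
n=9: 1·9 3·3 9·1  f→[1+3+9]=13
n=10: 10·1 5·2 2·5 1·10  f→[10+5+2+1]=18
q^11  k|11↦f(k): 11:11 1:1  a_11=12
[q^12] f(1)=1,f(2)=2,f(3)=3,f(4)=4,f(6)=6,f(12)=12 ⇒ 28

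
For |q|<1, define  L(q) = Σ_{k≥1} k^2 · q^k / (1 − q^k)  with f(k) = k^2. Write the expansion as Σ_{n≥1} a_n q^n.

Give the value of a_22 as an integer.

q^22  k|22↦f(k): 1:1 2:4 11:121 22:484  a_22=610

a_22 = 610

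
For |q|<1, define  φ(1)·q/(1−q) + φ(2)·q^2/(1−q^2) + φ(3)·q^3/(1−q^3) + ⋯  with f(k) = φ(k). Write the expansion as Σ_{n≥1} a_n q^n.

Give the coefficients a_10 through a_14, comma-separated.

[q^10] φ(1)=1,φ(2)=1,φ(5)=4,φ(10)=4 ⇒ 10
n=11: 11·1 1·11  φ→[10+1]=11
n=12: 12·1 6·2 4·3 3·4 2·6 1·12  φ→[4+2+2+2+1+1]=12
q^13  k|13↦φ(k): 1:1 13:12  a_13=13
d|14:{1,2,7,14}  Σφ=1+1+6+6=14

10, 11, 12, 13, 14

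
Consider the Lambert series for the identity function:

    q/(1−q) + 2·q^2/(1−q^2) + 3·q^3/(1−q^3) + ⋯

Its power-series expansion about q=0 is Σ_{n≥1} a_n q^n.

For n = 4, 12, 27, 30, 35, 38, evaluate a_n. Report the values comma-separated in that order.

7, 28, 40, 72, 48, 60

[q^4] f(1)=1,f(2)=2,f(4)=4 ⇒ 7
[q^12] f(1)=1,f(2)=2,f(3)=3,f(4)=4,f(6)=6,f(12)=12 ⇒ 28
q^27  k|27↦f(k): 27:27 9:9 3:3 1:1  a_27=40
q^30  k|30↦f(k): 30:30 15:15 10:10 6:6 5:5 3:3 2:2 1:1  a_30=72
q^35  k|35↦f(k): 1:1 5:5 7:7 35:35  a_35=48
d|38:{1,2,19,38}  Σf=1+2+19+38=60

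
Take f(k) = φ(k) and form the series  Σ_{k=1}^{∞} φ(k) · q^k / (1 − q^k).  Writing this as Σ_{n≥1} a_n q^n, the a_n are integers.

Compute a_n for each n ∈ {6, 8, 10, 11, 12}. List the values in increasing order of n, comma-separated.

d|6:{1,2,3,6}  Σφ=1+1+2+2=6
n=8: 1·8 2·4 4·2 8·1  φ→[1+1+2+4]=8
[q^10] φ(10)=4,φ(5)=4,φ(2)=1,φ(1)=1 ⇒ 10
d|11:{1,11}  Σφ=1+10=11
n=12: 1·12 2·6 3·4 4·3 6·2 12·1  φ→[1+1+2+2+2+4]=12

6, 8, 10, 11, 12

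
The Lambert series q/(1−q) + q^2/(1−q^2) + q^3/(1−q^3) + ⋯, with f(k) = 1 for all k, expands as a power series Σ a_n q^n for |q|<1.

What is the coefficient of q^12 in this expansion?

q^12  k|12↦f(k): 12:1 6:1 4:1 3:1 2:1 1:1  a_12=6

a_12 = 6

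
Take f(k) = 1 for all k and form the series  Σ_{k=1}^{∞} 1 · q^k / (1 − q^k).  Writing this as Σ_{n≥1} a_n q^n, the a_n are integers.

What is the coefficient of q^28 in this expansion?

a_28 = 6

[q^28] f(1)=1,f(2)=1,f(4)=1,f(7)=1,f(14)=1,f(28)=1 ⇒ 6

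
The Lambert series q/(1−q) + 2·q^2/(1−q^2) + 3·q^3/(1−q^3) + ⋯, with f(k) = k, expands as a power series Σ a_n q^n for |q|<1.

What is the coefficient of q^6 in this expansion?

d|6:{6,3,2,1}  Σf=6+3+2+1=12

a_6 = 12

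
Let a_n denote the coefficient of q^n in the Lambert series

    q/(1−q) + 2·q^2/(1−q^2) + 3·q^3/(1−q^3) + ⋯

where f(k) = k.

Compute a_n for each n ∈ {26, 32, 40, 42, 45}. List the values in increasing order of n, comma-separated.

42, 63, 90, 96, 78

[q^26] f(26)=26,f(13)=13,f(2)=2,f(1)=1 ⇒ 42
n=32: 32·1 16·2 8·4 4·8 2·16 1·32  f→[32+16+8+4+2+1]=63
[q^40] f(1)=1,f(2)=2,f(4)=4,f(5)=5,f(8)=8,f(10)=10,f(20)=20,f(40)=40 ⇒ 90
[q^42] f(1)=1,f(2)=2,f(3)=3,f(6)=6,f(7)=7,f(14)=14,f(21)=21,f(42)=42 ⇒ 96
n=45: 45·1 15·3 9·5 5·9 3·15 1·45  f→[45+15+9+5+3+1]=78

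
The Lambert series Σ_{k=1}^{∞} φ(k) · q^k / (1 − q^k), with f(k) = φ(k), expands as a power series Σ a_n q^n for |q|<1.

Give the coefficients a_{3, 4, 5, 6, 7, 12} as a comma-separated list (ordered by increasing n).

d|3:{3,1}  Σφ=2+1=3
d|4:{1,2,4}  Σφ=1+1+2=4
q^5  k|5↦φ(k): 5:4 1:1  a_5=5
d|6:{1,2,3,6}  Σφ=1+1+2+2=6
[q^7] φ(1)=1,φ(7)=6 ⇒ 7
q^12  k|12↦φ(k): 12:4 6:2 4:2 3:2 2:1 1:1  a_12=12

3, 4, 5, 6, 7, 12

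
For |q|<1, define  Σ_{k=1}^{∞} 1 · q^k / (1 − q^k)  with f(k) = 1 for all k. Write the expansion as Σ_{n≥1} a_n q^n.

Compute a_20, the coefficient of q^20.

q^20  k|20↦f(k): 20:1 10:1 5:1 4:1 2:1 1:1  a_20=6

a_20 = 6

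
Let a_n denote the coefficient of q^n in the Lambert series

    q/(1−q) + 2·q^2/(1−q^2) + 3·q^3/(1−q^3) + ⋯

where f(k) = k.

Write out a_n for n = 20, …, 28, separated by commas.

42, 32, 36, 24, 60, 31, 42, 40, 56

d|20:{1,2,4,5,10,20}  Σf=1+2+4+5+10+20=42
[q^21] f(1)=1,f(3)=3,f(7)=7,f(21)=21 ⇒ 32
d|22:{1,2,11,22}  Σf=1+2+11+22=36
[q^23] f(1)=1,f(23)=23 ⇒ 24
[q^24] f(1)=1,f(2)=2,f(3)=3,f(4)=4,f(6)=6,f(8)=8,f(12)=12,f(24)=24 ⇒ 60
n=25: 25·1 5·5 1·25  f→[25+5+1]=31
d|26:{1,2,13,26}  Σf=1+2+13+26=42
n=27: 27·1 9·3 3·9 1·27  f→[27+9+3+1]=40
q^28  k|28↦f(k): 28:28 14:14 7:7 4:4 2:2 1:1  a_28=56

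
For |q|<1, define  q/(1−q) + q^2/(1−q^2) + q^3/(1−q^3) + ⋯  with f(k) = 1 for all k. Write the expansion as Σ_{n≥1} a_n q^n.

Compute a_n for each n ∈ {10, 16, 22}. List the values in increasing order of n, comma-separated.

q^10  k|10↦f(k): 1:1 2:1 5:1 10:1  a_10=4
[q^16] f(16)=1,f(8)=1,f(4)=1,f(2)=1,f(1)=1 ⇒ 5
n=22: 1·22 2·11 11·2 22·1  f→[1+1+1+1]=4

4, 5, 4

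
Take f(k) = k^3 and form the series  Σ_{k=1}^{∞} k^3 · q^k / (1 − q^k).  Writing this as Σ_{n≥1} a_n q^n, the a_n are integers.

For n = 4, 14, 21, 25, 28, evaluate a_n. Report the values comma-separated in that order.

73, 3096, 9632, 15751, 25112

d|4:{4,2,1}  Σf=64+8+1=73
[q^14] f(1)=1,f(2)=8,f(7)=343,f(14)=2744 ⇒ 3096
n=21: 1·21 3·7 7·3 21·1  f→[1+27+343+9261]=9632
[q^25] f(1)=1,f(5)=125,f(25)=15625 ⇒ 15751
n=28: 1·28 2·14 4·7 7·4 14·2 28·1  f→[1+8+64+343+2744+21952]=25112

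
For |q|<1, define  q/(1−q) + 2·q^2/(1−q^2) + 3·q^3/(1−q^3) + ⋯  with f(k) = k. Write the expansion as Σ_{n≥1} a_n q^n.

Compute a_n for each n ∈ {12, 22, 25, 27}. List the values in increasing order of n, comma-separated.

q^12  k|12↦f(k): 12:12 6:6 4:4 3:3 2:2 1:1  a_12=28
q^22  k|22↦f(k): 1:1 2:2 11:11 22:22  a_22=36
q^25  k|25↦f(k): 25:25 5:5 1:1  a_25=31
[q^27] f(27)=27,f(9)=9,f(3)=3,f(1)=1 ⇒ 40

28, 36, 31, 40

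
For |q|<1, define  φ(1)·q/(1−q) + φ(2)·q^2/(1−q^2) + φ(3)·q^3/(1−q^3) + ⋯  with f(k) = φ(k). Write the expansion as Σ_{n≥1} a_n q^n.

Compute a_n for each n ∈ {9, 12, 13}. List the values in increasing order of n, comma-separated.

d|9:{1,3,9}  Σφ=1+2+6=9
d|12:{12,6,4,3,2,1}  Σφ=4+2+2+2+1+1=12
d|13:{13,1}  Σφ=12+1=13

9, 12, 13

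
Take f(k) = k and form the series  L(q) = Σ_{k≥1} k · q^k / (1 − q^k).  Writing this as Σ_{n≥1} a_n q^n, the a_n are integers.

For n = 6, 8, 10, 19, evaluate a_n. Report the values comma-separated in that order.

12, 15, 18, 20

q^6  k|6↦f(k): 6:6 3:3 2:2 1:1  a_6=12
n=8: 1·8 2·4 4·2 8·1  f→[1+2+4+8]=15
d|10:{1,2,5,10}  Σf=1+2+5+10=18
q^19  k|19↦f(k): 1:1 19:19  a_19=20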